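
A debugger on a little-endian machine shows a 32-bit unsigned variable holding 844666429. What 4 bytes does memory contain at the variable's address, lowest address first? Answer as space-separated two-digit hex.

844666429 in hexadecimal, padded to 32 bits, is 0x3258963D.
Split into bytes (most-significant first): 32 58 96 3D.
Little-endian: lowest address holds the least-significant byte.
So at ascending addresses the bytes are 3D 96 58 32.

3D 96 58 32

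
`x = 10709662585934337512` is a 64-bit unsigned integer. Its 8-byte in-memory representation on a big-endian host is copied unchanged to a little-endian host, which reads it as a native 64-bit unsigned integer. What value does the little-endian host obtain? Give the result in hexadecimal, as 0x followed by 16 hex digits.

10709662585934337512 in 64-bit hexadecimal is 0x94A05D6132E855E8.
Stored big-endian, the bytes at ascending addresses are 94 A0 5D 61 32 E8 55 E8.
Read back as little-endian, the first byte is least significant, giving 0xE855E832615DA094.

0xE855E832615DA094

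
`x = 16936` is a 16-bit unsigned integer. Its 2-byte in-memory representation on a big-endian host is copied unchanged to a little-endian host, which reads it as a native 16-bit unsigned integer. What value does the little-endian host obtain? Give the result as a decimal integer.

10306

16936 in 16-bit hexadecimal is 0x4228.
Stored big-endian, the bytes at ascending addresses are 42 28.
Read back as little-endian, the first byte is least significant, giving 0x2842.
0x2842 = 10306.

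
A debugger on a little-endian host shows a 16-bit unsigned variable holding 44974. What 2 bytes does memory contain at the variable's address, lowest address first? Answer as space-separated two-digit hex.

AE AF

44974 in hexadecimal, padded to 16 bits, is 0xAFAE.
Split into bytes (most-significant first): AF AE.
Little-endian stores the least-significant byte at the lowest address.
So at ascending addresses the bytes are AE AF.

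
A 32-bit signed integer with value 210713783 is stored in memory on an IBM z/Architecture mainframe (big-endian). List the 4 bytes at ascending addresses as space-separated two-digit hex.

210713783 in hexadecimal, padded to 32 bits, is 0x0C8F3CB7.
Split into bytes (most-significant first): 0C 8F 3C B7.
In big-endian order the high byte comes first in memory.
So the memory order matches the most-significant-first order: 0C 8F 3C B7.

0C 8F 3C B7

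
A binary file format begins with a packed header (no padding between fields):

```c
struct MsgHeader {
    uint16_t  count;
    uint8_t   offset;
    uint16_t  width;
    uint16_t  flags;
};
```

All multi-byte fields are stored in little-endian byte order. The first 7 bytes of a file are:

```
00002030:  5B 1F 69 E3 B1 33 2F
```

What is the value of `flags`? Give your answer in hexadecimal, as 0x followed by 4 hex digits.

0x2F33

`flags` follows `count` (2 B), `offset` (1 B), `width` (2 B), so it starts at offset 2 + 1 + 2 = 5 and occupies 2 bytes.
Bytes at offsets 5..6: 33 2F.
In little-endian order the low byte comes first in memory.
Reassemble most-significant byte first: 2F 33 → 0x2F33.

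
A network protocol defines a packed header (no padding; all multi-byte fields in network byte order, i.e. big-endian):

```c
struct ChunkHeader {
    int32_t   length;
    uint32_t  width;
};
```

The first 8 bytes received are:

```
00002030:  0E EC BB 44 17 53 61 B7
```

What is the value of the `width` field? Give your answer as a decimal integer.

391340471

`width` follows `length` (4 bytes), so it starts at byte offset 4 and occupies 4 bytes.
Bytes at offsets 4..7: 17 53 61 B7.
In big-endian order the high byte comes first in memory.
The bytes are already most-significant first: 0x175361B7.
0x175361B7 = 391340471.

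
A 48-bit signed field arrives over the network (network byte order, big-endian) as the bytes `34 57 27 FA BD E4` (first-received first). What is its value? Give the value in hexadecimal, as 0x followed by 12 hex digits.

In big-endian order the high byte comes first in memory.
The bytes are already most-significant first: 0x345727FABDE4.

0x345727FABDE4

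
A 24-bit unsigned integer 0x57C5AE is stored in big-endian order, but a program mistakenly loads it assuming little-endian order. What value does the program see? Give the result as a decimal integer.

11453783

Stored big-endian, the bytes at ascending addresses are 57 C5 AE.
Read back as little-endian, the first byte is least significant, giving 0xAEC557.
0xAEC557 = 11453783.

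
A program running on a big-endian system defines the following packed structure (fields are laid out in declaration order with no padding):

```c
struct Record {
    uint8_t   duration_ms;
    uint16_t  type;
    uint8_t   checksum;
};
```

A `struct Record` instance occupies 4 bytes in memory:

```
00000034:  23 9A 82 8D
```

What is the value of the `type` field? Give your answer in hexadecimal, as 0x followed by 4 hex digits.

0x9A82

`type` follows `duration_ms` (1 byte), so it starts at byte offset 1 and occupies 2 bytes.
Bytes at offsets 1..2: 9A 82.
Big-endian: lowest address holds the most-significant byte.
The bytes are already most-significant first: 0x9A82.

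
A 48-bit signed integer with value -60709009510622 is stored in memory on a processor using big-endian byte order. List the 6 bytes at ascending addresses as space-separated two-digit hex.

Two's complement of -60709009510622 in 48 bits: 60709009510622 = 0x3736EAF250DE; invert → 0xC8C9150DAF21; add 1 → 0xC8C9150DAF22.
Split into bytes (most-significant first): C8 C9 15 0D AF 22.
Big-endian: lowest address holds the most-significant byte.
So the memory order matches the most-significant-first order: C8 C9 15 0D AF 22.

C8 C9 15 0D AF 22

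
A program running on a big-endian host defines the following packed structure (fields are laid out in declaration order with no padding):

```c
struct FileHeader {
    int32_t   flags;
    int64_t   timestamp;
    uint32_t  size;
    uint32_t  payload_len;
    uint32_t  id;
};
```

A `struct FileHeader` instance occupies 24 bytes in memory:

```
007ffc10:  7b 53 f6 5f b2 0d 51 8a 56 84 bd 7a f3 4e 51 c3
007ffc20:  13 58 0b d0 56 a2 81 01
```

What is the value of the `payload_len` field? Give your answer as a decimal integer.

`payload_len` follows `flags` (4 B), `timestamp` (8 B), `size` (4 B), so it starts at offset 4 + 8 + 4 = 16 and occupies 4 bytes.
Bytes at offsets 16..19: 13 58 0B D0.
Big-endian stores the most-significant byte at the lowest address.
The bytes are already most-significant first: 0x13580BD0.
0x13580BD0 = 324537296.

324537296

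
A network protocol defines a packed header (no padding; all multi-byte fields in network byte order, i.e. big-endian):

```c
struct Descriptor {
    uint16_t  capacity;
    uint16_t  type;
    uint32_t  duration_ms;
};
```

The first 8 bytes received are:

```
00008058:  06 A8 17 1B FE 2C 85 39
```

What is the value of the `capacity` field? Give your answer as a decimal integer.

`capacity` is the first field, at byte offset 0, occupying 2 bytes.
Bytes at offsets 0..1: 06 A8.
Big-endian stores the most-significant byte at the lowest address.
The bytes are already most-significant first: 0x06A8.
0x06A8 = 1704.

1704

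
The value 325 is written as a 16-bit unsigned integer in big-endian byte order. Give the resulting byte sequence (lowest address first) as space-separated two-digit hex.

01 45

325 in hexadecimal, padded to 16 bits, is 0x0145.
Split into bytes (most-significant first): 01 45.
In big-endian order the high byte comes first in memory.
So the memory order matches the most-significant-first order: 01 45.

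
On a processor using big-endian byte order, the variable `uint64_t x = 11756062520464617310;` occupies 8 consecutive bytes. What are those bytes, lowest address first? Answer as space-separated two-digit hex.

11756062520464617310 in hexadecimal, padded to 64 bits, is 0xA325EC937993AF5E.
Split into bytes (most-significant first): A3 25 EC 93 79 93 AF 5E.
Big-endian stores the most-significant byte at the lowest address.
So the memory order matches the most-significant-first order: A3 25 EC 93 79 93 AF 5E.

A3 25 EC 93 79 93 AF 5E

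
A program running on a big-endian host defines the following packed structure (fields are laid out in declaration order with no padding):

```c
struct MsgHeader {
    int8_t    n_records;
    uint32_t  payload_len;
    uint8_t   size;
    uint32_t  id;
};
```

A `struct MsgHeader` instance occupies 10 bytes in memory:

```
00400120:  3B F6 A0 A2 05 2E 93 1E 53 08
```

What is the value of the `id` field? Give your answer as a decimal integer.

`id` follows `n_records` (1 B), `payload_len` (4 B), `size` (1 B), so it starts at offset 1 + 4 + 1 = 6 and occupies 4 bytes.
Bytes at offsets 6..9: 93 1E 53 08.
In big-endian order the high byte comes first in memory.
The bytes are already most-significant first: 0x931E5308.
0x931E5308 = 2468238088.

2468238088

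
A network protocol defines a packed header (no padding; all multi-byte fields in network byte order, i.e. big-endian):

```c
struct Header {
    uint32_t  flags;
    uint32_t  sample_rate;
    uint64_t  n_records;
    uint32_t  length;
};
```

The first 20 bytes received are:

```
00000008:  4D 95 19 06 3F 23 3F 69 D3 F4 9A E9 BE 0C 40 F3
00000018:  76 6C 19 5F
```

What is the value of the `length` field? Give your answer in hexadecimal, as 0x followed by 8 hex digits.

0x766C195F

`length` follows `flags` (4 B), `sample_rate` (4 B), `n_records` (8 B), so it starts at offset 4 + 4 + 8 = 16 and occupies 4 bytes.
Bytes at offsets 16..19: 76 6C 19 5F.
In big-endian order the high byte comes first in memory.
The bytes are already most-significant first: 0x766C195F.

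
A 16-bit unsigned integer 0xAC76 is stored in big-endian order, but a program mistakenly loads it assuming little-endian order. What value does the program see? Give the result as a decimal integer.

Stored big-endian, the bytes at ascending addresses are AC 76.
Read back as little-endian, the first byte is least significant, giving 0x76AC.
0x76AC = 30380.

30380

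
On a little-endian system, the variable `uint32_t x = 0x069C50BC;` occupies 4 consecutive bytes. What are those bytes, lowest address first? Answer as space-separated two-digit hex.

Split into bytes (most-significant first): 06 9C 50 BC.
Little-endian stores the least-significant byte at the lowest address.
So at ascending addresses the bytes are BC 50 9C 06.

BC 50 9C 06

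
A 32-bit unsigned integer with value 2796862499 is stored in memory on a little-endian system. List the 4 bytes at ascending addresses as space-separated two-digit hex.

2796862499 in hexadecimal, padded to 32 bits, is 0xA6B4BC23.
Split into bytes (most-significant first): A6 B4 BC 23.
Little-endian stores the least-significant byte at the lowest address.
So at ascending addresses the bytes are 23 BC B4 A6.

23 BC B4 A6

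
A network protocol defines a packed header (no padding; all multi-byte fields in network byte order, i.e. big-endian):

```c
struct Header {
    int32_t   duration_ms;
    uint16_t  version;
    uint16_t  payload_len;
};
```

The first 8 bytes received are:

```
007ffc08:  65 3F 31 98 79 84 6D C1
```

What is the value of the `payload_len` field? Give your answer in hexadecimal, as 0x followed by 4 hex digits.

0x6DC1

`payload_len` follows `duration_ms` (4 B), `version` (2 B), so it starts at offset 4 + 2 = 6 and occupies 2 bytes.
Bytes at offsets 6..7: 6D C1.
In big-endian order the high byte comes first in memory.
The bytes are already most-significant first: 0x6DC1.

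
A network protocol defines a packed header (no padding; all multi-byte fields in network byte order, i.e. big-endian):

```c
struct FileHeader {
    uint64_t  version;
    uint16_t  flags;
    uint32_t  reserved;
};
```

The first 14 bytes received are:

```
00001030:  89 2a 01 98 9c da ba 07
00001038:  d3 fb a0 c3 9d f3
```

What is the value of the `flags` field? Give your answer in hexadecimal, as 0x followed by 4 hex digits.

0xD3FB

`flags` follows `version` (8 bytes), so it starts at byte offset 8 and occupies 2 bytes.
Bytes at offsets 8..9: D3 FB.
Big-endian stores the most-significant byte at the lowest address.
The bytes are already most-significant first: 0xD3FB.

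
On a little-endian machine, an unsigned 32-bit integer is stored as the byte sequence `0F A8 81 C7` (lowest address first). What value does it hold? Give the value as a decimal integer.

Little-endian stores the least-significant byte at the lowest address.
Reassemble most-significant byte first: C7 81 A8 0F → 0xC781A80F.
0xC781A80F = 3347163151.

3347163151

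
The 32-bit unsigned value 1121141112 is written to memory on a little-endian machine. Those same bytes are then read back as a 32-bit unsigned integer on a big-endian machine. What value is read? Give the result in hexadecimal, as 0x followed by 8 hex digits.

1121141112 in 32-bit hexadecimal is 0x42D34178.
Stored little-endian, the bytes at ascending addresses are 78 41 D3 42.
Read back as big-endian, the last byte is least significant, giving 0x7841D342.

0x7841D342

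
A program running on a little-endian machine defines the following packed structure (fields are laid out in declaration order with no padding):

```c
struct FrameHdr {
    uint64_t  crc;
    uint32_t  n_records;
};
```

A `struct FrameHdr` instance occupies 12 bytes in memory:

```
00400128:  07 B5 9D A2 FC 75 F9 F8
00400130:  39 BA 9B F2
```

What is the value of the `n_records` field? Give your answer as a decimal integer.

`n_records` follows `crc` (8 bytes), so it starts at byte offset 8 and occupies 4 bytes.
Bytes at offsets 8..11: 39 BA 9B F2.
Little-endian stores the least-significant byte at the lowest address.
Reassemble most-significant byte first: F2 9B BA 39 → 0xF29BBA39.
0xF29BBA39 = 4070292025.

4070292025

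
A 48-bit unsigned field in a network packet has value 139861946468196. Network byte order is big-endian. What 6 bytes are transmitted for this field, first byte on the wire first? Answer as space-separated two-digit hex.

7F 34 25 A3 07 64

139861946468196 in hexadecimal, padded to 48 bits, is 0x7F3425A30764.
Split into bytes (most-significant first): 7F 34 25 A3 07 64.
Big-endian stores the most-significant byte at the lowest address.
So the memory order matches the most-significant-first order: 7F 34 25 A3 07 64.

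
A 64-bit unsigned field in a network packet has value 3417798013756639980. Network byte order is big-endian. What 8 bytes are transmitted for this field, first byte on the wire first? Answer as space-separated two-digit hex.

2F 6E 75 2F 6C 00 0A EC

3417798013756639980 in hexadecimal, padded to 64 bits, is 0x2F6E752F6C000AEC.
Split into bytes (most-significant first): 2F 6E 75 2F 6C 00 0A EC.
In big-endian order the high byte comes first in memory.
So the memory order matches the most-significant-first order: 2F 6E 75 2F 6C 00 0A EC.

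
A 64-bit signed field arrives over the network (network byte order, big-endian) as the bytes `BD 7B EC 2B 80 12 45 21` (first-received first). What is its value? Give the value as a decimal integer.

-4792977706829331167

Big-endian: lowest address holds the most-significant byte.
The bytes are already most-significant first: 0xBD7BEC2B80124521.
Top bit is set, so as a signed 64-bit value this is 0xBD7BEC2B80124521 − 2^64 = -4792977706829331167.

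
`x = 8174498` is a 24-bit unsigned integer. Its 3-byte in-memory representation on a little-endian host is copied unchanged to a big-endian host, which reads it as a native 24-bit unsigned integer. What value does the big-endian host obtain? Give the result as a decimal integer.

8174498 in 24-bit hexadecimal is 0x7CBBA2.
Stored little-endian, the bytes at ascending addresses are A2 BB 7C.
Read back as big-endian, the last byte is least significant, giving 0xA2BB7C.
0xA2BB7C = 10664828.

10664828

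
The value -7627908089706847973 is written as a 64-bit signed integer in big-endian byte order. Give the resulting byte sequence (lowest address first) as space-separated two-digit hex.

96 24 3A 01 BD B1 E1 1B

Two's complement of -7627908089706847973 in 64 bits: 7627908089706847973 = 0x69DBC5FE424E1EE5; invert → 0x96243A01BDB1E11A; add 1 → 0x96243A01BDB1E11B.
Split into bytes (most-significant first): 96 24 3A 01 BD B1 E1 1B.
Big-endian: lowest address holds the most-significant byte.
So the memory order matches the most-significant-first order: 96 24 3A 01 BD B1 E1 1B.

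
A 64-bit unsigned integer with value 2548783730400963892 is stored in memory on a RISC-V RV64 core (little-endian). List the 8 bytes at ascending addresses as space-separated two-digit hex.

34 2D D8 7B 4C 19 5F 23

2548783730400963892 in hexadecimal, padded to 64 bits, is 0x235F194C7BD82D34.
Split into bytes (most-significant first): 23 5F 19 4C 7B D8 2D 34.
In little-endian order the low byte comes first in memory.
So at ascending addresses the bytes are 34 2D D8 7B 4C 19 5F 23.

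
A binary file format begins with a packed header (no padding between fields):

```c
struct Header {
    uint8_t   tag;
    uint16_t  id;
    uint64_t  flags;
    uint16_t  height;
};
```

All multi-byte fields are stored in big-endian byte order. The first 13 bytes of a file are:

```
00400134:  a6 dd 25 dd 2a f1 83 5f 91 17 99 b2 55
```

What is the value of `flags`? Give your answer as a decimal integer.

`flags` follows `tag` (1 B), `id` (2 B), so it starts at offset 1 + 2 = 3 and occupies 8 bytes.
Bytes at offsets 3..10: DD 2A F1 83 5F 91 17 99.
Big-endian: lowest address holds the most-significant byte.
The bytes are already most-significant first: 0xDD2AF1835F911799.
0xDD2AF1835F911799 = 15936815777950275481.

15936815777950275481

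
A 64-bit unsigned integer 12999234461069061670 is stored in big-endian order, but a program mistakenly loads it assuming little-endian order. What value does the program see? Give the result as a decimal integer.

2787175754382599860

12999234461069061670 in 64-bit hexadecimal is 0xB4668EDE9409AE26.
Stored big-endian, the bytes at ascending addresses are B4 66 8E DE 94 09 AE 26.
Read back as little-endian, the first byte is least significant, giving 0x26AE0994DE8E66B4.
0x26AE0994DE8E66B4 = 2787175754382599860.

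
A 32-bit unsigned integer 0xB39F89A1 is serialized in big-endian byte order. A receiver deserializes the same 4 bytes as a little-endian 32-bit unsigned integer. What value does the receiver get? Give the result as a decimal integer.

2710151091

Stored big-endian, the bytes at ascending addresses are B3 9F 89 A1.
Read back as little-endian, the first byte is least significant, giving 0xA1899FB3.
0xA1899FB3 = 2710151091.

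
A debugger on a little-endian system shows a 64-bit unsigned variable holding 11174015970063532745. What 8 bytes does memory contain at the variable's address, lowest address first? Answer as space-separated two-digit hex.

11174015970063532745 in hexadecimal, padded to 64 bits, is 0x9B121452822DC2C9.
Split into bytes (most-significant first): 9B 12 14 52 82 2D C2 C9.
Little-endian: lowest address holds the least-significant byte.
So at ascending addresses the bytes are C9 C2 2D 82 52 14 12 9B.

C9 C2 2D 82 52 14 12 9B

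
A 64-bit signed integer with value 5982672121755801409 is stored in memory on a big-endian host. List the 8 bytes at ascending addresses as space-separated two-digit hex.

53 06 B8 98 E0 E3 17 41

5982672121755801409 in hexadecimal, padded to 64 bits, is 0x5306B898E0E31741.
Split into bytes (most-significant first): 53 06 B8 98 E0 E3 17 41.
Big-endian stores the most-significant byte at the lowest address.
So the memory order matches the most-significant-first order: 53 06 B8 98 E0 E3 17 41.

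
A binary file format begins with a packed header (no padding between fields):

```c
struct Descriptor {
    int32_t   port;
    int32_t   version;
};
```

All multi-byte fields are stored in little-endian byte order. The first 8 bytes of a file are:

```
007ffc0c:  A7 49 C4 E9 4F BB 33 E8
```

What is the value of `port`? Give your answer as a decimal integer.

`port` is the first field, at byte offset 0, occupying 4 bytes.
Bytes at offsets 0..3: A7 49 C4 E9.
Little-endian: lowest address holds the least-significant byte.
Reassemble most-significant byte first: E9 C4 49 A7 → 0xE9C449A7.
Top bit is set, so as a signed 32-bit value this is 0xE9C449A7 − 2^32 = -373012057.

-373012057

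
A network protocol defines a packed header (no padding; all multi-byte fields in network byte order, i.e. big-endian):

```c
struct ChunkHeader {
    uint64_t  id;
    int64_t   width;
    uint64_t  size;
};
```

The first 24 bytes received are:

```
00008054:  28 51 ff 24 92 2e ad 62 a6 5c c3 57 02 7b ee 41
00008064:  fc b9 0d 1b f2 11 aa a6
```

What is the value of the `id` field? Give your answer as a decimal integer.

2905383767167118690

`id` is the first field, at byte offset 0, occupying 8 bytes.
Bytes at offsets 0..7: 28 51 FF 24 92 2E AD 62.
Big-endian stores the most-significant byte at the lowest address.
The bytes are already most-significant first: 0x2851FF24922EAD62.
0x2851FF24922EAD62 = 2905383767167118690.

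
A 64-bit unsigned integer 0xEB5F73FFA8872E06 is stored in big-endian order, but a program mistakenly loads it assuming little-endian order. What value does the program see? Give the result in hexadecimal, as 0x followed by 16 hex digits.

0x062E87A8FF735FEB

Stored big-endian, the bytes at ascending addresses are EB 5F 73 FF A8 87 2E 06.
Read back as little-endian, the first byte is least significant, giving 0x062E87A8FF735FEB.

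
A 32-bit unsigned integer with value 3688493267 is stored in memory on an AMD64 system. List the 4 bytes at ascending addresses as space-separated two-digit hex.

3688493267 in hexadecimal, padded to 32 bits, is 0xDBD9F0D3.
Split into bytes (most-significant first): DB D9 F0 D3.
Little-endian stores the least-significant byte at the lowest address.
So at ascending addresses the bytes are D3 F0 D9 DB.

D3 F0 D9 DB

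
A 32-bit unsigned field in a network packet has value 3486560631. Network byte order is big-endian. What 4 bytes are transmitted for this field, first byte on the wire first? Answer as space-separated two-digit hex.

CF D0 B1 77

3486560631 in hexadecimal, padded to 32 bits, is 0xCFD0B177.
Split into bytes (most-significant first): CF D0 B1 77.
Big-endian stores the most-significant byte at the lowest address.
So the memory order matches the most-significant-first order: CF D0 B1 77.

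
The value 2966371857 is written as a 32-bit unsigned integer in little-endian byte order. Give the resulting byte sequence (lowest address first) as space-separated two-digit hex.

2966371857 in hexadecimal, padded to 32 bits, is 0xB0CF3E11.
Split into bytes (most-significant first): B0 CF 3E 11.
Little-endian: lowest address holds the least-significant byte.
So at ascending addresses the bytes are 11 3E CF B0.

11 3E CF B0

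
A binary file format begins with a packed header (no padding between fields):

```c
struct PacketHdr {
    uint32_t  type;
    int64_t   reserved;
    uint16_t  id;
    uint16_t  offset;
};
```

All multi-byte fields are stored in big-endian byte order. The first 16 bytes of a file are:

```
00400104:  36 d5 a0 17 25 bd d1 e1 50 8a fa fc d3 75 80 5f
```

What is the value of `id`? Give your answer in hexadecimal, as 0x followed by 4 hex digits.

0xD375

`id` follows `type` (4 B), `reserved` (8 B), so it starts at offset 4 + 8 = 12 and occupies 2 bytes.
Bytes at offsets 12..13: D3 75.
In big-endian order the high byte comes first in memory.
The bytes are already most-significant first: 0xD375.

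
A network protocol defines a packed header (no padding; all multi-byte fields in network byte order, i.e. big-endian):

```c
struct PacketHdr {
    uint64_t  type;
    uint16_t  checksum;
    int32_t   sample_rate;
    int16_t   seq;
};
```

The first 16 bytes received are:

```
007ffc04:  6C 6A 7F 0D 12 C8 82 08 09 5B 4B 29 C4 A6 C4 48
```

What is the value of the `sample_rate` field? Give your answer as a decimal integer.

1261028518

`sample_rate` follows `type` (8 B), `checksum` (2 B), so it starts at offset 8 + 2 = 10 and occupies 4 bytes.
Bytes at offsets 10..13: 4B 29 C4 A6.
Big-endian: lowest address holds the most-significant byte.
The bytes are already most-significant first: 0x4B29C4A6.
0x4B29C4A6 = 1261028518.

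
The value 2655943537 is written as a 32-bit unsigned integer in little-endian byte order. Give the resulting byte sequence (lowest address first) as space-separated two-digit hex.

2655943537 in hexadecimal, padded to 32 bits, is 0x9E4E7B71.
Split into bytes (most-significant first): 9E 4E 7B 71.
In little-endian order the low byte comes first in memory.
So at ascending addresses the bytes are 71 7B 4E 9E.

71 7B 4E 9E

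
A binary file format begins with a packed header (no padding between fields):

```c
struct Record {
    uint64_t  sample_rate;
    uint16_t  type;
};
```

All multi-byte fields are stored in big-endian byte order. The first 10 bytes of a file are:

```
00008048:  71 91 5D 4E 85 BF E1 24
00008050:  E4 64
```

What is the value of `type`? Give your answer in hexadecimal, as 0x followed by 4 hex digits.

`type` follows `sample_rate` (8 bytes), so it starts at byte offset 8 and occupies 2 bytes.
Bytes at offsets 8..9: E4 64.
Big-endian: lowest address holds the most-significant byte.
The bytes are already most-significant first: 0xE464.

0xE464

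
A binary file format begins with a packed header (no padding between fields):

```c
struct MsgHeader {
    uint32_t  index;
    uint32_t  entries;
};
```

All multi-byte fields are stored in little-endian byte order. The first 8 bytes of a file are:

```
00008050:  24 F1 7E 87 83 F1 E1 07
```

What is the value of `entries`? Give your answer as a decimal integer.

132247939

`entries` follows `index` (4 bytes), so it starts at byte offset 4 and occupies 4 bytes.
Bytes at offsets 4..7: 83 F1 E1 07.
Little-endian: lowest address holds the least-significant byte.
Reassemble most-significant byte first: 07 E1 F1 83 → 0x07E1F183.
0x07E1F183 = 132247939.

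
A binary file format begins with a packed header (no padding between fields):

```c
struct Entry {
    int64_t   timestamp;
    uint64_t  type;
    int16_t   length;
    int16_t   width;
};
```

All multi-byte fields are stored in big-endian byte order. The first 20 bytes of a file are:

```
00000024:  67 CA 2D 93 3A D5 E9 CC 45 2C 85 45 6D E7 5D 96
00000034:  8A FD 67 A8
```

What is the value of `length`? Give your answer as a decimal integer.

-29955

`length` follows `timestamp` (8 B), `type` (8 B), so it starts at offset 8 + 8 = 16 and occupies 2 bytes.
Bytes at offsets 16..17: 8A FD.
In big-endian order the high byte comes first in memory.
The bytes are already most-significant first: 0x8AFD.
Top bit is set, so as a signed 16-bit value this is 0x8AFD − 2^16 = -29955.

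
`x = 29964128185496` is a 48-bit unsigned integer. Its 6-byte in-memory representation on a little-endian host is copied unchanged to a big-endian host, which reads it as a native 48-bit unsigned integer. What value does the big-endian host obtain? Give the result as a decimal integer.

29964128185496 in 48-bit hexadecimal is 0x1B4091376C98.
Stored little-endian, the bytes at ascending addresses are 98 6C 37 91 40 1B.
Read back as big-endian, the last byte is least significant, giving 0x986C3791401B.
0x986C3791401B = 167590556155931.

167590556155931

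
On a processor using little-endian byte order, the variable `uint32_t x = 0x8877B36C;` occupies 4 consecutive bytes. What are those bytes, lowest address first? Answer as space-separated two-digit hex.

Split into bytes (most-significant first): 88 77 B3 6C.
Little-endian: lowest address holds the least-significant byte.
So at ascending addresses the bytes are 6C B3 77 88.

6C B3 77 88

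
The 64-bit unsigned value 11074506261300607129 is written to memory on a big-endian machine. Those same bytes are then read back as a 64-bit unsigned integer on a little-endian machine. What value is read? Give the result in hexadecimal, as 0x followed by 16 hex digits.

11074506261300607129 in 64-bit hexadecimal is 0x99B08CC4F7A97899.
Stored big-endian, the bytes at ascending addresses are 99 B0 8C C4 F7 A9 78 99.
Read back as little-endian, the first byte is least significant, giving 0x9978A9F7C48CB099.

0x9978A9F7C48CB099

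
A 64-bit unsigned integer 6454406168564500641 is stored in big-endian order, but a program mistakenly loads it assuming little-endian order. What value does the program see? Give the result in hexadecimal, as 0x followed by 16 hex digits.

0xA18860A136A89259

6454406168564500641 in 64-bit hexadecimal is 0x5992A836A16088A1.
Stored big-endian, the bytes at ascending addresses are 59 92 A8 36 A1 60 88 A1.
Read back as little-endian, the first byte is least significant, giving 0xA18860A136A89259.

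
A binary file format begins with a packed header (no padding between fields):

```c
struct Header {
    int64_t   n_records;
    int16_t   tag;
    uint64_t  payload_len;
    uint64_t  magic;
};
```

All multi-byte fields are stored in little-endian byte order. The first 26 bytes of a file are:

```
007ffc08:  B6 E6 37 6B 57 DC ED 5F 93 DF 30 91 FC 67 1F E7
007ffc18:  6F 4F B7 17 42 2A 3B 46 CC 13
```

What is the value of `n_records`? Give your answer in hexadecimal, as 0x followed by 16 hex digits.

`n_records` is the first field, at byte offset 0, occupying 8 bytes.
Bytes at offsets 0..7: B6 E6 37 6B 57 DC ED 5F.
Little-endian: lowest address holds the least-significant byte.
Reassemble most-significant byte first: 5F ED DC 57 6B 37 E6 B6 → 0x5FEDDC576B37E6B6.

0x5FEDDC576B37E6B6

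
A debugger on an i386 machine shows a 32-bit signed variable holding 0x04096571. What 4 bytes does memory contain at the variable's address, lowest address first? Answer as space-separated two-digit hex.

71 65 09 04

Split into bytes (most-significant first): 04 09 65 71.
Little-endian: lowest address holds the least-significant byte.
So at ascending addresses the bytes are 71 65 09 04.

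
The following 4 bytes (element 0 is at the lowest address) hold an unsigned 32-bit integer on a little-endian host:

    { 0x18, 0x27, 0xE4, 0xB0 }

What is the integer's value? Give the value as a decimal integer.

2967742232

In little-endian order the low byte comes first in memory.
Reassemble most-significant byte first: B0 E4 27 18 → 0xB0E42718.
0xB0E42718 = 2967742232.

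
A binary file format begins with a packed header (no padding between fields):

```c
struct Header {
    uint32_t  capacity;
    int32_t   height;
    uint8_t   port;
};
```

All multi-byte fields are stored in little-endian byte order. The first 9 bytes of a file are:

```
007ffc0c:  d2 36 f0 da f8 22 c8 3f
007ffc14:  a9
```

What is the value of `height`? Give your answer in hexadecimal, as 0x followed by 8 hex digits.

`height` follows `capacity` (4 bytes), so it starts at byte offset 4 and occupies 4 bytes.
Bytes at offsets 4..7: F8 22 C8 3F.
In little-endian order the low byte comes first in memory.
Reassemble most-significant byte first: 3F C8 22 F8 → 0x3FC822F8.

0x3FC822F8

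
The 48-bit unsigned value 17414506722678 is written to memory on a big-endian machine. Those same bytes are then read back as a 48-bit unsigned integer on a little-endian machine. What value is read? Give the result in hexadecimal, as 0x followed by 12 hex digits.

17414506722678 in 48-bit hexadecimal is 0x0FD6A17CB576.
Stored big-endian, the bytes at ascending addresses are 0F D6 A1 7C B5 76.
Read back as little-endian, the first byte is least significant, giving 0x76B57CA1D60F.

0x76B57CA1D60F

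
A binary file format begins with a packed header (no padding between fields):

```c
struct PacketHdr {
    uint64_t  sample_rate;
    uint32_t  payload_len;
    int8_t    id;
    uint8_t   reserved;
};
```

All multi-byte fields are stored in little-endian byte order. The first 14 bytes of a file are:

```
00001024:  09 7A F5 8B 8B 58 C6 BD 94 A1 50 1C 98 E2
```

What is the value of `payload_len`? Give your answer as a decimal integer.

`payload_len` follows `sample_rate` (8 bytes), so it starts at byte offset 8 and occupies 4 bytes.
Bytes at offsets 8..11: 94 A1 50 1C.
In little-endian order the low byte comes first in memory.
Reassemble most-significant byte first: 1C 50 A1 94 → 0x1C50A194.
0x1C50A194 = 475046292.

475046292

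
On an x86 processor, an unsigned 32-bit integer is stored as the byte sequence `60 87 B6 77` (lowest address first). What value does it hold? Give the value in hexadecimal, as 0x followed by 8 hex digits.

0x77B68760

Little-endian: lowest address holds the least-significant byte.
Reassemble most-significant byte first: 77 B6 87 60 → 0x77B68760.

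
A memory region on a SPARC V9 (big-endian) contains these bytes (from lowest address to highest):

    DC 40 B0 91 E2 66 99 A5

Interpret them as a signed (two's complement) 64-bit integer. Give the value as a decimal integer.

In big-endian order the high byte comes first in memory.
The bytes are already most-significant first: 0xDC40B091E26699A5.
Top bit is set, so as a signed 64-bit value this is 0xDC40B091E26699A5 − 2^64 = -2575864846240802395.

-2575864846240802395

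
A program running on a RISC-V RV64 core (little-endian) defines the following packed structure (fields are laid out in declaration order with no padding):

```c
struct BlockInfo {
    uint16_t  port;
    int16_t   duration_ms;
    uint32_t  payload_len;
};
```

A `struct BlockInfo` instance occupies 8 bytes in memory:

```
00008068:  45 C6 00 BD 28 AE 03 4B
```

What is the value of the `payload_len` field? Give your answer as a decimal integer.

1258532392

`payload_len` follows `port` (2 B), `duration_ms` (2 B), so it starts at offset 2 + 2 = 4 and occupies 4 bytes.
Bytes at offsets 4..7: 28 AE 03 4B.
In little-endian order the low byte comes first in memory.
Reassemble most-significant byte first: 4B 03 AE 28 → 0x4B03AE28.
0x4B03AE28 = 1258532392.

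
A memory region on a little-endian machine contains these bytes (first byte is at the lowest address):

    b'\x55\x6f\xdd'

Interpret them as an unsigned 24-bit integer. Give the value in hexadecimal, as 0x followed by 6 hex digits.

0xDD6F55

In little-endian order the low byte comes first in memory.
Reassemble most-significant byte first: DD 6F 55 → 0xDD6F55.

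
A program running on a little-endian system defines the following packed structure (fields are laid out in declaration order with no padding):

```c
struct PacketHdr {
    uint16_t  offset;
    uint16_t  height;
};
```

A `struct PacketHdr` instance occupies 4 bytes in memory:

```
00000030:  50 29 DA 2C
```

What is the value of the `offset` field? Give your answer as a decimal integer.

`offset` is the first field, at byte offset 0, occupying 2 bytes.
Bytes at offsets 0..1: 50 29.
Little-endian: lowest address holds the least-significant byte.
Reassemble most-significant byte first: 29 50 → 0x2950.
0x2950 = 10576.

10576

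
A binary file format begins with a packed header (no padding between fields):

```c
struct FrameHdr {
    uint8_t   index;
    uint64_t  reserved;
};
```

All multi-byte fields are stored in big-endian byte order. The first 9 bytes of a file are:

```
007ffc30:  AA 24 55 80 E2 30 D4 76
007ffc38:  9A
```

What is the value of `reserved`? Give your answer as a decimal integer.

2618140467356006042

`reserved` follows `index` (1 byte), so it starts at byte offset 1 and occupies 8 bytes.
Bytes at offsets 1..8: 24 55 80 E2 30 D4 76 9A.
Big-endian: lowest address holds the most-significant byte.
The bytes are already most-significant first: 0x245580E230D4769A.
0x245580E230D4769A = 2618140467356006042.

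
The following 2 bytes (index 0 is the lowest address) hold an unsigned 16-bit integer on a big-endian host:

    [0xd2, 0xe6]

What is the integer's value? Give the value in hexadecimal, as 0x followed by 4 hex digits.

0xD2E6

In big-endian order the high byte comes first in memory.
The bytes are already most-significant first: 0xD2E6.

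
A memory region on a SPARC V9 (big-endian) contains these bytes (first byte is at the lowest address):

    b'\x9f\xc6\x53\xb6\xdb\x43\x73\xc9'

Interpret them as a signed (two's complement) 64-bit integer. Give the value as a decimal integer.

-6933762531462515767

Big-endian stores the most-significant byte at the lowest address.
The bytes are already most-significant first: 0x9FC653B6DB4373C9.
Top bit is set, so as a signed 64-bit value this is 0x9FC653B6DB4373C9 − 2^64 = -6933762531462515767.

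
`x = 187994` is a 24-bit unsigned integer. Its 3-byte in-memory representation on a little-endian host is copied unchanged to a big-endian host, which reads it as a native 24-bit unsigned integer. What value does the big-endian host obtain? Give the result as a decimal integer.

5955074

187994 in 24-bit hexadecimal is 0x02DE5A.
Stored little-endian, the bytes at ascending addresses are 5A DE 02.
Read back as big-endian, the last byte is least significant, giving 0x5ADE02.
0x5ADE02 = 5955074.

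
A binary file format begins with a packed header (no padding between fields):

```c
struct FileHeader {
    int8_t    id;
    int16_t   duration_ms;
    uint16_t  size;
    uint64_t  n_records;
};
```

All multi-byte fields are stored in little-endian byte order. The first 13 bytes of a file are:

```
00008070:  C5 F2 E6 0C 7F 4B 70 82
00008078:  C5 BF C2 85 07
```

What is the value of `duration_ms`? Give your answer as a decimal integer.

-6414

`duration_ms` follows `id` (1 byte), so it starts at byte offset 1 and occupies 2 bytes.
Bytes at offsets 1..2: F2 E6.
Little-endian: lowest address holds the least-significant byte.
Reassemble most-significant byte first: E6 F2 → 0xE6F2.
Top bit is set, so as a signed 16-bit value this is 0xE6F2 − 2^16 = -6414.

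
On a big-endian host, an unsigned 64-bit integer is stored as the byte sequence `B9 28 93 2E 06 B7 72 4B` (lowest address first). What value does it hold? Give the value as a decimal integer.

Big-endian: lowest address holds the most-significant byte.
The bytes are already most-significant first: 0xB928932E06B7724B.
0xB928932E06B7724B = 13342075721975558731.

13342075721975558731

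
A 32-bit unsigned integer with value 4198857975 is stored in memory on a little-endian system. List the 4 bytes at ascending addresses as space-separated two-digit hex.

4198857975 in hexadecimal, padded to 32 bits, is 0xFA457CF7.
Split into bytes (most-significant first): FA 45 7C F7.
In little-endian order the low byte comes first in memory.
So at ascending addresses the bytes are F7 7C 45 FA.

F7 7C 45 FA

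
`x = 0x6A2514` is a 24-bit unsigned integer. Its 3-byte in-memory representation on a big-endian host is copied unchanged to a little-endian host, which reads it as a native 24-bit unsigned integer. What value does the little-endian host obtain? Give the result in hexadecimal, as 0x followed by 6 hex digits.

0x14256A

Stored big-endian, the bytes at ascending addresses are 6A 25 14.
Read back as little-endian, the first byte is least significant, giving 0x14256A.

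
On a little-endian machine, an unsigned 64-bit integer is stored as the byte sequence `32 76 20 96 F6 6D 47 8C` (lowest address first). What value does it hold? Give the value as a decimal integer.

10108168794504459826

Little-endian: lowest address holds the least-significant byte.
Reassemble most-significant byte first: 8C 47 6D F6 96 20 76 32 → 0x8C476DF696207632.
0x8C476DF696207632 = 10108168794504459826.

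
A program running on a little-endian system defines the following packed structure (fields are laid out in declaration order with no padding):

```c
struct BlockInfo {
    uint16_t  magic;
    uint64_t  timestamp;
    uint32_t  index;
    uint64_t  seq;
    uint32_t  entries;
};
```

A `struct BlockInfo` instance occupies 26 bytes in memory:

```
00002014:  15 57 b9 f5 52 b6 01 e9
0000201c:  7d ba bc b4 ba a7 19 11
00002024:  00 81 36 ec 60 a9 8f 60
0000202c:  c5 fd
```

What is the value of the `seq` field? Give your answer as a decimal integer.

`seq` follows `magic` (2 B), `timestamp` (8 B), `index` (4 B), so it starts at offset 2 + 8 + 4 = 14 and occupies 8 bytes.
Bytes at offsets 14..21: 19 11 00 81 36 EC 60 A9.
Little-endian: lowest address holds the least-significant byte.
Reassemble most-significant byte first: A9 60 EC 36 81 00 11 19 → 0xA960EC3681001119.
0xA960EC3681001119 = 12205014709010698521.

12205014709010698521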